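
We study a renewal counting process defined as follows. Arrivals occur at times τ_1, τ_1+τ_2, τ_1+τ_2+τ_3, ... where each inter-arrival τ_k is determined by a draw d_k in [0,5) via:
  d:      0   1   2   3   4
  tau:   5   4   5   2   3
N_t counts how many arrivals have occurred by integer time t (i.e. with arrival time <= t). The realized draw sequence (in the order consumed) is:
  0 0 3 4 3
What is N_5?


draw d_1=0: τ_1=5, arrival time A_1=5
draw d_2=0: τ_2=5, arrival time A_2=10
draw d_3=3: τ_3=2, arrival time A_3=12
draw d_4=4: τ_4=3, arrival time A_4=15
draw d_5=3: τ_5=2, arrival time A_5=17
N_t over t=0..5: 0:0 1:0 2:0 3:0 4:0 5:1

1


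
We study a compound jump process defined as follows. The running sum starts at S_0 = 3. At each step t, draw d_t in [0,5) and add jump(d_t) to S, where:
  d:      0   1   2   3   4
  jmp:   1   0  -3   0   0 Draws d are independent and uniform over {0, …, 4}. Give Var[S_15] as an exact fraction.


138/5

Outcome values over d=0..4: [1, 0, -3, 0, 0]
Σy = -2, Σy² = 10, M = 5
μ = -2/5 = -2/5,  σ² = 10/5 − (-2/5)² = 46/25
Independent increments: Var[S_15] = 15·σ² = 15·(46/25) = 138/5


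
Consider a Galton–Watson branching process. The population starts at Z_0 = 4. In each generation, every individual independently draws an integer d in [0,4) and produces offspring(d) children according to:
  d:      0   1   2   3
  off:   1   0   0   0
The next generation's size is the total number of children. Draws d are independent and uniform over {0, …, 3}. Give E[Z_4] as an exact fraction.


Outcome values over d=0..3: [1, 0, 0, 0]
Σy = 1, Σy² = 1, M = 4
μ = 1/4 = 1/4,  σ² = 1/4 − (1/4)² = 3/16
E[Z_0] = 4
E[Z_1] = 1/4·E[Z_0] = 1
E[Z_2] = 1/4·E[Z_1] = 1/4
E[Z_3] = 1/4·E[Z_2] = 1/16
E[Z_4] = 1/4·E[Z_3] = 1/64

1/64


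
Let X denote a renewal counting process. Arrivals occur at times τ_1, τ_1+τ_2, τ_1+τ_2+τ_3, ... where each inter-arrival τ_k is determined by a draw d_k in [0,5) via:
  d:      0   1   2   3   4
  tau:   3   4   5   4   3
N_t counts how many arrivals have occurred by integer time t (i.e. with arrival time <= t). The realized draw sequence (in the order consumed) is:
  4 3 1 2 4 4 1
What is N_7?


2

draw d_1=4: τ_1=3, arrival time A_1=3
draw d_2=3: τ_2=4, arrival time A_2=7
draw d_3=1: τ_3=4, arrival time A_3=11
draw d_4=2: τ_4=5, arrival time A_4=16
draw d_5=4: τ_5=3, arrival time A_5=19
draw d_6=4: τ_6=3, arrival time A_6=22
draw d_7=1: τ_7=4, arrival time A_7=26
N_t over t=0..7: 0:0 1:0 2:0 3:1 4:1 5:1 6:1 7:2


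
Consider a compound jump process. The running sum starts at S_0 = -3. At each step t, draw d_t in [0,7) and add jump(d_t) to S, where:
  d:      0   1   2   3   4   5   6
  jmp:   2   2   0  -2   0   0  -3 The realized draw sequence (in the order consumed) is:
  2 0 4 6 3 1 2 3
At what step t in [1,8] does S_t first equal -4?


t=0: S=-3, d=2, jump=0, S_1=-3
t=1: S=-3, d=0, jump=2, S_2=-1
t=2: S=-1, d=4, jump=0, S_3=-1
t=3: S=-1, d=6, jump=-3, S_4=-4
t=4: S=-4, d=3, jump=-2, S_5=-6
t=5: S=-6, d=1, jump=2, S_6=-4
t=6: S=-4, d=2, jump=0, S_7=-4
t=7: S=-4, d=3, jump=-2, S_8=-6

4


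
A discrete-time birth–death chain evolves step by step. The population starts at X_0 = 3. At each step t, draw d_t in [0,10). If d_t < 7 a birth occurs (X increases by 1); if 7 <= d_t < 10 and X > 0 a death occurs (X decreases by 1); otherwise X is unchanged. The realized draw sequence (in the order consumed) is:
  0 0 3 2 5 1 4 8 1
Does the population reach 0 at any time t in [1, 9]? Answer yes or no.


t=0: X=3, d=0 → birth, X_1=4
t=1: X=4, d=0 → birth, X_2=5
t=2: X=5, d=3 → birth, X_3=6
t=3: X=6, d=2 → birth, X_4=7
t=4: X=7, d=5 → birth, X_5=8
t=5: X=8, d=1 → birth, X_6=9
t=6: X=9, d=4 → birth, X_7=10
t=7: X=10, d=8 → death, X_8=9
t=8: X=9, d=1 → birth, X_9=10

no


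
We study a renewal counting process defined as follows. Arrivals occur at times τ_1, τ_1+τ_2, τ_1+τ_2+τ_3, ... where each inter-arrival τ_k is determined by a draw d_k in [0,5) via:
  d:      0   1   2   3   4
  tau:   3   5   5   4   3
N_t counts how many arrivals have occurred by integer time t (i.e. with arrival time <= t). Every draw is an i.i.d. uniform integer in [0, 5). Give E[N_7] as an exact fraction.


Inter-arrival values over d=0..4: [3, 5, 5, 4, 3]
Each d has probability 1/5, so the pmf of τ is: f(3) = 2/5, f(4) = 1/5, f(5) = 2/5
Renewal equation for m(n) = E[N_n]: condition on τ_1 = k (if k <= n, one arrival plus a fresh copy on the remaining n−k steps): m(n) = F(n) + Σ_{k<=n} f(k)·m(n−k), where F(n) = P(τ <= n) and m(0) = 0
m(1) = F(1) = 0
m(2) = F(2) = 0
m(3) = F(3) = 2/5
m(4) = F(4) = 3/5
m(5) = F(5) = 1
m(6) = F(6) + f(3)·m(3) = 1 + 2/5·2/5 = 29/25
m(7) = F(7) + f(3)·m(4) + f(4)·m(3) = 1 + 2/5·3/5 + 1/5·2/5 = 33/25
E[N_7] = m(7) = 33/25

33/25


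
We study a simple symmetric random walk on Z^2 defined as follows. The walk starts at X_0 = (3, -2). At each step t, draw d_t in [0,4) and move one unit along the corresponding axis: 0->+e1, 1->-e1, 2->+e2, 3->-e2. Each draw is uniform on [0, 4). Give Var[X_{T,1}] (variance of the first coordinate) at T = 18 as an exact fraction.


9

Outcome values over d=0..3: [1, -1, 0, 0]
Σy = 0, Σy² = 2, M = 4
μ = 0/4 = 0,  σ² = 2/4 − (0)² = 1/2
Independent increments: Var[X_18] = 18·σ² = 18·(1/2) = 9


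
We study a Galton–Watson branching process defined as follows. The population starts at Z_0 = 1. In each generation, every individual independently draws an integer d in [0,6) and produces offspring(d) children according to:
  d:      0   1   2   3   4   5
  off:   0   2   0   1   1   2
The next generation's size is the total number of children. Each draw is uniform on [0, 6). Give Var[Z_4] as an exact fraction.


8/3

Outcome values over d=0..5: [0, 2, 0, 1, 1, 2]
Σy = 6, Σy² = 10, M = 6
μ = 6/6 = 1,  σ² = 10/6 − (1)² = 2/3
V_0 = 0, E_0 = 1
V_1 = 2/3·E_0 + (1)²·V_0 = 2/3;  E_1 = 1
V_2 = 2/3·E_1 + (1)²·V_1 = 4/3;  E_2 = 1
V_3 = 2/3·E_2 + (1)²·V_2 = 2;  E_3 = 1
V_4 = 2/3·E_3 + (1)²·V_3 = 8/3;  E_4 = 1


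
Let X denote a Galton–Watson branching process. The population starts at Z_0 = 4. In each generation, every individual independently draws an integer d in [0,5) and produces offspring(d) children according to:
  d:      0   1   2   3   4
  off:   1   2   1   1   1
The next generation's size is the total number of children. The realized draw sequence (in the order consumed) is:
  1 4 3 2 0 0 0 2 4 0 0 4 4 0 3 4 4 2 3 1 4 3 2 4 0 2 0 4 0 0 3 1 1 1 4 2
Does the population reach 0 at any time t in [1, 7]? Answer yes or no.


no

gen 0: Z_0=4, draws=[1, 4, 3, 2], offspring=[2, 1, 1, 1], Z_1=5
gen 1: Z_1=5, draws=[0, 0, 0, 2, 4], offspring=[1, 1, 1, 1, 1], Z_2=5
gen 2: Z_2=5, draws=[0, 0, 4, 4, 0], offspring=[1, 1, 1, 1, 1], Z_3=5
gen 3: Z_3=5, draws=[3, 4, 4, 2, 3], offspring=[1, 1, 1, 1, 1], Z_4=5
gen 4: Z_4=5, draws=[1, 4, 3, 2, 4], offspring=[2, 1, 1, 1, 1], Z_5=6
gen 5: Z_5=6, draws=[0, 2, 0, 4, 0, 0], offspring=[1, 1, 1, 1, 1, 1], Z_6=6
gen 6: Z_6=6, draws=[3, 1, 1, 1, 4, 2], offspring=[1, 2, 2, 2, 1, 1], Z_7=9


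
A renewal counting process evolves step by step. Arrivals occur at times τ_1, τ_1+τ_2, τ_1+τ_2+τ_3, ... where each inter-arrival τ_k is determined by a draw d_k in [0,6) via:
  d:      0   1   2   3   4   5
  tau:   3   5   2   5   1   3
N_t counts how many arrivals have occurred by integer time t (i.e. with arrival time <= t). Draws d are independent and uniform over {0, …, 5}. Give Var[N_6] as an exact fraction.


Inter-arrival values over d=0..5: [3, 5, 2, 5, 1, 3]
Each d has probability 1/6, so the pmf of τ is: f(1) = 1/6, f(2) = 1/6, f(3) = 1/3, f(5) = 1/3
Let p_n(j) = P(N_n = j), with p_0 = [1]. Condition on τ_1: p_n(0) = P(τ > n), and for j >= 1, p_n(j) = Σ_{k<=n} f(k)·p_{n−k}(j−1)
p_1 = [5/6, 1/6]  (j = 0..1)
p_2 = [2/3, 11/36, 1/36]  (j = 0..2)
p_3 = [1/3, 7/12, 17/216, 1/216]  (j = 0..3)
p_4 = [1/3, 4/9, 11/54, 23/1296, 1/1296]  (j = 0..4)
p_5 = [0, 2/3, 59/216, 73/1296, 29/7776, 1/7776]  (j = 0..5)
p_6 = [0, 4/9, 47/108, 137/1296, 1/72, 35/46656, 1/46656]  (j = 0..6)
E[N_6] = Σ j·p_6(j) = 78913/46656;  E[N_6²] = Σ j²·p_6(j) = 157619/46656
Var[N_6] = 157619/46656 − (78913/46656)² = 1126610495/2176782336

1126610495/2176782336


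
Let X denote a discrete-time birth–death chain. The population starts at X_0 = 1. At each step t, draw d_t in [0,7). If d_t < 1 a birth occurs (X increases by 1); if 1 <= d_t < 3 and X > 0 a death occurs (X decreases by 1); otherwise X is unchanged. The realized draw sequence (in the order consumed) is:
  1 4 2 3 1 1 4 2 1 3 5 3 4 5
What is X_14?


0

t=0: X=1, d=1 → death, X_1=0
t=1: X=0, d=4 → hold, X_2=0
t=2: X=0, d=2 → hold, X_3=0
t=3: X=0, d=3 → hold, X_4=0
t=4: X=0, d=1 → hold, X_5=0
t=5: X=0, d=1 → hold, X_6=0
t=6: X=0, d=4 → hold, X_7=0
t=7: X=0, d=2 → hold, X_8=0
t=8: X=0, d=1 → hold, X_9=0
t=9: X=0, d=3 → hold, X_10=0
t=10: X=0, d=5 → hold, X_11=0
t=11: X=0, d=3 → hold, X_12=0
t=12: X=0, d=4 → hold, X_13=0
t=13: X=0, d=5 → hold, X_14=0


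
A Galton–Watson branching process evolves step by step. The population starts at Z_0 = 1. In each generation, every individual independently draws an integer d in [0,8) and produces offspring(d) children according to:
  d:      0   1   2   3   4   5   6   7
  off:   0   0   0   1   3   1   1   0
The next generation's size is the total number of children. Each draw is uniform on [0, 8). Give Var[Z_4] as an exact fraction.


70875/65536

Outcome values over d=0..7: [0, 0, 0, 1, 3, 1, 1, 0]
Σy = 6, Σy² = 12, M = 8
μ = 6/8 = 3/4,  σ² = 12/8 − (3/4)² = 15/16
V_0 = 0, E_0 = 1
V_1 = 15/16·E_0 + (3/4)²·V_0 = 15/16;  E_1 = 3/4
V_2 = 15/16·E_1 + (3/4)²·V_1 = 315/256;  E_2 = 9/16
V_3 = 15/16·E_2 + (3/4)²·V_2 = 4995/4096;  E_3 = 27/64
V_4 = 15/16·E_3 + (3/4)²·V_3 = 70875/65536;  E_4 = 81/256


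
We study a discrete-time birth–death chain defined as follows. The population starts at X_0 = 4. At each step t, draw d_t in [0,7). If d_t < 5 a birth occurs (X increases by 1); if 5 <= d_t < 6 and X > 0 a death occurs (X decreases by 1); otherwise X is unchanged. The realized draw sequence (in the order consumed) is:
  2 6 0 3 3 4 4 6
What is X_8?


t=0: X=4, d=2 → birth, X_1=5
t=1: X=5, d=6 → hold, X_2=5
t=2: X=5, d=0 → birth, X_3=6
t=3: X=6, d=3 → birth, X_4=7
t=4: X=7, d=3 → birth, X_5=8
t=5: X=8, d=4 → birth, X_6=9
t=6: X=9, d=4 → birth, X_7=10
t=7: X=10, d=6 → hold, X_8=10

10


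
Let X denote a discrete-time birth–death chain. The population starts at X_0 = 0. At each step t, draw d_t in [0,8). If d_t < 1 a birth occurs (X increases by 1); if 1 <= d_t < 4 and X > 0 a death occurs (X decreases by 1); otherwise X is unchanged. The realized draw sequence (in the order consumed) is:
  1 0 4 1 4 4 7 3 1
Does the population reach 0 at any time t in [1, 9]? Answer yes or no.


yes

t=0: X=0, d=1 → hold, X_1=0
t=1: X=0, d=0 → birth, X_2=1
t=2: X=1, d=4 → hold, X_3=1
t=3: X=1, d=1 → death, X_4=0
t=4: X=0, d=4 → hold, X_5=0
t=5: X=0, d=4 → hold, X_6=0
t=6: X=0, d=7 → hold, X_7=0
t=7: X=0, d=3 → hold, X_8=0
t=8: X=0, d=1 → hold, X_9=0


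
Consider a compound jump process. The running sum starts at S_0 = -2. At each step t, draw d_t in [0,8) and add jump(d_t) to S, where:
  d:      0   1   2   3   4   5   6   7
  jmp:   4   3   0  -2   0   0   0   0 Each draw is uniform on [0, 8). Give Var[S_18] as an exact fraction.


Outcome values over d=0..7: [4, 3, 0, -2, 0, 0, 0, 0]
Σy = 5, Σy² = 29, M = 8
μ = 5/8 = 5/8,  σ² = 29/8 − (5/8)² = 207/64
Independent increments: Var[S_18] = 18·σ² = 18·(207/64) = 1863/32

1863/32


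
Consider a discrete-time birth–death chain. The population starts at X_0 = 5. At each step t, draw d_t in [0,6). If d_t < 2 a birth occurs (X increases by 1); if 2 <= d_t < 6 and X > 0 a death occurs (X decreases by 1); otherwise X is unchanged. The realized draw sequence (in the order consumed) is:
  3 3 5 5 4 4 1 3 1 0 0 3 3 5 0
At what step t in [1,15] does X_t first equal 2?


3

t=0: X=5, d=3 → death, X_1=4
t=1: X=4, d=3 → death, X_2=3
t=2: X=3, d=5 → death, X_3=2
t=3: X=2, d=5 → death, X_4=1
t=4: X=1, d=4 → death, X_5=0
t=5: X=0, d=4 → hold, X_6=0
t=6: X=0, d=1 → birth, X_7=1
t=7: X=1, d=3 → death, X_8=0
t=8: X=0, d=1 → birth, X_9=1
t=9: X=1, d=0 → birth, X_10=2
t=10: X=2, d=0 → birth, X_11=3
t=11: X=3, d=3 → death, X_12=2
t=12: X=2, d=3 → death, X_13=1
t=13: X=1, d=5 → death, X_14=0
t=14: X=0, d=0 → birth, X_15=1


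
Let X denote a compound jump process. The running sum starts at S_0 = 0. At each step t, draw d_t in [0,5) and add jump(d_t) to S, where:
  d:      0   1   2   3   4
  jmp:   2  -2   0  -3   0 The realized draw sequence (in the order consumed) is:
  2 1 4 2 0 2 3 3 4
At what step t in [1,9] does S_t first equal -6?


t=0: S=0, d=2, jump=0, S_1=0
t=1: S=0, d=1, jump=-2, S_2=-2
t=2: S=-2, d=4, jump=0, S_3=-2
t=3: S=-2, d=2, jump=0, S_4=-2
t=4: S=-2, d=0, jump=2, S_5=0
t=5: S=0, d=2, jump=0, S_6=0
t=6: S=0, d=3, jump=-3, S_7=-3
t=7: S=-3, d=3, jump=-3, S_8=-6
t=8: S=-6, d=4, jump=0, S_9=-6

8


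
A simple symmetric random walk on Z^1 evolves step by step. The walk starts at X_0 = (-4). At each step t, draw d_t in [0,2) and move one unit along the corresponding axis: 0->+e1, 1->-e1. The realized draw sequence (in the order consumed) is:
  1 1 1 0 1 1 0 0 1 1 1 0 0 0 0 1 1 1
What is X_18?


(-8)

t=0: X=(-4), d=1 → -e1, X_1=(-5)
t=1: X=(-5), d=1 → -e1, X_2=(-6)
t=2: X=(-6), d=1 → -e1, X_3=(-7)
t=3: X=(-7), d=0 → +e1, X_4=(-6)
t=4: X=(-6), d=1 → -e1, X_5=(-7)
t=5: X=(-7), d=1 → -e1, X_6=(-8)
t=6: X=(-8), d=0 → +e1, X_7=(-7)
t=7: X=(-7), d=0 → +e1, X_8=(-6)
t=8: X=(-6), d=1 → -e1, X_9=(-7)
t=9: X=(-7), d=1 → -e1, X_10=(-8)
t=10: X=(-8), d=1 → -e1, X_11=(-9)
t=11: X=(-9), d=0 → +e1, X_12=(-8)
t=12: X=(-8), d=0 → +e1, X_13=(-7)
t=13: X=(-7), d=0 → +e1, X_14=(-6)
t=14: X=(-6), d=0 → +e1, X_15=(-5)
t=15: X=(-5), d=1 → -e1, X_16=(-6)
t=16: X=(-6), d=1 → -e1, X_17=(-7)
t=17: X=(-7), d=1 → -e1, X_18=(-8)


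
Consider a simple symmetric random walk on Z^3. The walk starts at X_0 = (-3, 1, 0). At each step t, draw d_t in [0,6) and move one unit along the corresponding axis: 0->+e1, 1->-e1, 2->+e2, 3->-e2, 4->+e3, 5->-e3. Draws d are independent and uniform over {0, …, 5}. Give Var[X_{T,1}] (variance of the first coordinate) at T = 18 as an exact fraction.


6

Outcome values over d=0..5: [1, -1, 0, 0, 0, 0]
Σy = 0, Σy² = 2, M = 6
μ = 0/6 = 0,  σ² = 2/6 − (0)² = 1/3
Independent increments: Var[X_18] = 18·σ² = 18·(1/3) = 6


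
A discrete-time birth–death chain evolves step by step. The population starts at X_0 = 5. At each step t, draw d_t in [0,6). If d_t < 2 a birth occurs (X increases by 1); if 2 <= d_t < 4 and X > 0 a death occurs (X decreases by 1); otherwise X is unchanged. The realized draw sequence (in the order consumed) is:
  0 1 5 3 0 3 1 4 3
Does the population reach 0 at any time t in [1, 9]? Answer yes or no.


t=0: X=5, d=0 → birth, X_1=6
t=1: X=6, d=1 → birth, X_2=7
t=2: X=7, d=5 → hold, X_3=7
t=3: X=7, d=3 → death, X_4=6
t=4: X=6, d=0 → birth, X_5=7
t=5: X=7, d=3 → death, X_6=6
t=6: X=6, d=1 → birth, X_7=7
t=7: X=7, d=4 → hold, X_8=7
t=8: X=7, d=3 → death, X_9=6

no


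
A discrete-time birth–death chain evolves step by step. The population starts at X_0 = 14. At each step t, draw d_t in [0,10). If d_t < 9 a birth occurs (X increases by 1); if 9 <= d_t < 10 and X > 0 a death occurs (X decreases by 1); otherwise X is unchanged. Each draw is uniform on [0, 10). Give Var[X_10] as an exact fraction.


18/5

X can drop by at most 1 per step and X_0 = 14 > T = 10, so X_t >= 14 − t >= 4 > 0 for every t <= 10: the floor at 0 (the 'and X > 0' condition) never binds. Hence X_10 = X_0 + Σ_{t<10} Y_t with i.i.d. increments Y_t = y(d_t) ∈ {+1, −1, 0}.
Outcome values over d=0..9: [1, 1, 1, 1, 1, 1, 1, 1, 1, -1]
Σy = 8, Σy² = 10, M = 10
μ = 8/10 = 4/5,  σ² = 10/10 − (4/5)² = 9/25
Independent increments: Var[X_10] = 10·σ² = 10·(9/25) = 18/5


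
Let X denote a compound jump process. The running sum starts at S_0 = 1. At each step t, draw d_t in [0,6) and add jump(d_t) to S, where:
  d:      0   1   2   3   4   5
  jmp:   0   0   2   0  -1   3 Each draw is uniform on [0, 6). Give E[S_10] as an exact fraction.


23/3

Outcome values over d=0..5: [0, 0, 2, 0, -1, 3]
Σy = 4, Σy² = 14, M = 6
μ = 4/6 = 2/3,  σ² = 14/6 − (2/3)² = 17/9
E[S_10] = 1 + 10·(2/3) = 23/3


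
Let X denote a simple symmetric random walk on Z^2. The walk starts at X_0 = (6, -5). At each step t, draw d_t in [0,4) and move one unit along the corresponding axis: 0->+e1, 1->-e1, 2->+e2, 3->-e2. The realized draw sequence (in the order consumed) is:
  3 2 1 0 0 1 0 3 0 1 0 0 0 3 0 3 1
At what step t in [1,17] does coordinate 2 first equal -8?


16

t=0: X=(6, -5), d=3 → -e2, X_1=(6, -6)
t=1: X=(6, -6), d=2 → +e2, X_2=(6, -5)
t=2: X=(6, -5), d=1 → -e1, X_3=(5, -5)
t=3: X=(5, -5), d=0 → +e1, X_4=(6, -5)
t=4: X=(6, -5), d=0 → +e1, X_5=(7, -5)
t=5: X=(7, -5), d=1 → -e1, X_6=(6, -5)
t=6: X=(6, -5), d=0 → +e1, X_7=(7, -5)
t=7: X=(7, -5), d=3 → -e2, X_8=(7, -6)
t=8: X=(7, -6), d=0 → +e1, X_9=(8, -6)
t=9: X=(8, -6), d=1 → -e1, X_10=(7, -6)
t=10: X=(7, -6), d=0 → +e1, X_11=(8, -6)
t=11: X=(8, -6), d=0 → +e1, X_12=(9, -6)
t=12: X=(9, -6), d=0 → +e1, X_13=(10, -6)
t=13: X=(10, -6), d=3 → -e2, X_14=(10, -7)
t=14: X=(10, -7), d=0 → +e1, X_15=(11, -7)
t=15: X=(11, -7), d=3 → -e2, X_16=(11, -8)
t=16: X=(11, -8), d=1 → -e1, X_17=(10, -8)


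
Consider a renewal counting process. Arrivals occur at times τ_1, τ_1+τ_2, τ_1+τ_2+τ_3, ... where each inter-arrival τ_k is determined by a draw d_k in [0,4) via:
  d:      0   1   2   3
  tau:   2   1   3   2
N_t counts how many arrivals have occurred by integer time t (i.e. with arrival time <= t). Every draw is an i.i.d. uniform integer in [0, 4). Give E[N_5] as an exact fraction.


Inter-arrival values over d=0..3: [2, 1, 3, 2]
Each d has probability 1/4, so the pmf of τ is: f(1) = 1/4, f(2) = 1/2, f(3) = 1/4
Renewal equation for m(n) = E[N_n]: condition on τ_1 = k (if k <= n, one arrival plus a fresh copy on the remaining n−k steps): m(n) = F(n) + Σ_{k<=n} f(k)·m(n−k), where F(n) = P(τ <= n) and m(0) = 0
m(1) = F(1) = 1/4
m(2) = F(2) + f(1)·m(1) = 3/4 + 1/4·1/4 = 13/16
m(3) = F(3) + f(1)·m(2) + f(2)·m(1) = 1 + 1/4·13/16 + 1/2·1/4 = 85/64
m(4) = F(4) + f(1)·m(3) + f(2)·m(2) + f(3)·m(1) = 1 + 1/4·85/64 + 1/2·13/16 + 1/4·1/4 = 461/256
m(5) = F(5) + f(1)·m(4) + f(2)·m(3) + f(3)·m(2) = 1 + 1/4·461/256 + 1/2·85/64 + 1/4·13/16 = 2373/1024
E[N_5] = m(5) = 2373/1024

2373/1024


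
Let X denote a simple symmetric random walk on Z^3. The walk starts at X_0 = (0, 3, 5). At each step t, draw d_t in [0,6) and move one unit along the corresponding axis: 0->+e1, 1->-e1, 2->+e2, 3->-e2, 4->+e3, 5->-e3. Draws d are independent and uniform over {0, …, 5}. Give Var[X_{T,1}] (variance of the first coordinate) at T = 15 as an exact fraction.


5

Outcome values over d=0..5: [1, -1, 0, 0, 0, 0]
Σy = 0, Σy² = 2, M = 6
μ = 0/6 = 0,  σ² = 2/6 − (0)² = 1/3
Independent increments: Var[X_15] = 15·σ² = 15·(1/3) = 5


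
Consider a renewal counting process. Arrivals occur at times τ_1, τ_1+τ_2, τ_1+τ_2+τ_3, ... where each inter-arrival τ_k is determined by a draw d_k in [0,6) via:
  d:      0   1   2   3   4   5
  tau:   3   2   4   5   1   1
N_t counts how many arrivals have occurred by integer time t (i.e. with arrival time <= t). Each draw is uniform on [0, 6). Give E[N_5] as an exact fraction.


424/243

Inter-arrival values over d=0..5: [3, 2, 4, 5, 1, 1]
Each d has probability 1/6, so the pmf of τ is: f(1) = 1/3, f(2) = 1/6, f(3) = 1/6, f(4) = 1/6, f(5) = 1/6
Renewal equation for m(n) = E[N_n]: condition on τ_1 = k (if k <= n, one arrival plus a fresh copy on the remaining n−k steps): m(n) = F(n) + Σ_{k<=n} f(k)·m(n−k), where F(n) = P(τ <= n) and m(0) = 0
m(1) = F(1) = 1/3
m(2) = F(2) + f(1)·m(1) = 1/2 + 1/3·1/3 = 11/18
m(3) = F(3) + f(1)·m(2) + f(2)·m(1) = 2/3 + 1/3·11/18 + 1/6·1/3 = 25/27
m(4) = F(4) + f(1)·m(3) + f(2)·m(2) + f(3)·m(1) = 5/6 + 1/3·25/27 + 1/6·11/18 + 1/6·1/3 = 421/324
m(5) = F(5) + f(1)·m(4) + f(2)·m(3) + f(3)·m(2) + f(4)·m(1) = 1 + 1/3·421/324 + 1/6·25/27 + 1/6·11/18 + 1/6·1/3 = 424/243
E[N_5] = m(5) = 424/243


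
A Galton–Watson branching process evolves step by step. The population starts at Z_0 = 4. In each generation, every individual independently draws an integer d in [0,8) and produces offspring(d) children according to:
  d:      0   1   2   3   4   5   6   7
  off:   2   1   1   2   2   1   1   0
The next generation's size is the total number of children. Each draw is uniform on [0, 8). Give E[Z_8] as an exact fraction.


390625/16384

Outcome values over d=0..7: [2, 1, 1, 2, 2, 1, 1, 0]
Σy = 10, Σy² = 16, M = 8
μ = 10/8 = 5/4,  σ² = 16/8 − (5/4)² = 7/16
E[Z_0] = 4
E[Z_1] = 5/4·E[Z_0] = 5
E[Z_2] = 5/4·E[Z_1] = 25/4
E[Z_3] = 5/4·E[Z_2] = 125/16
E[Z_4] = 5/4·E[Z_3] = 625/64
E[Z_5] = 5/4·E[Z_4] = 3125/256
E[Z_6] = 5/4·E[Z_5] = 15625/1024
E[Z_7] = 5/4·E[Z_6] = 78125/4096
E[Z_8] = 5/4·E[Z_7] = 390625/16384


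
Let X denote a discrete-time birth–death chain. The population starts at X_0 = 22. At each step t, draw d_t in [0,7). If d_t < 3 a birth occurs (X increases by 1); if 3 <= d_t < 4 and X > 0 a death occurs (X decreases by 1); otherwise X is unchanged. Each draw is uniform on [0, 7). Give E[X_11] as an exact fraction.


X can drop by at most 1 per step and X_0 = 22 > T = 11, so X_t >= 22 − t >= 11 > 0 for every t <= 11: the floor at 0 (the 'and X > 0' condition) never binds. Hence X_11 = X_0 + Σ_{t<11} Y_t with i.i.d. increments Y_t = y(d_t) ∈ {+1, −1, 0}.
Outcome values over d=0..6: [1, 1, 1, -1, 0, 0, 0]
Σy = 2, Σy² = 4, M = 7
μ = 2/7 = 2/7,  σ² = 4/7 − (2/7)² = 24/49
E[X_11] = 22 + 11·(2/7) = 176/7

176/7


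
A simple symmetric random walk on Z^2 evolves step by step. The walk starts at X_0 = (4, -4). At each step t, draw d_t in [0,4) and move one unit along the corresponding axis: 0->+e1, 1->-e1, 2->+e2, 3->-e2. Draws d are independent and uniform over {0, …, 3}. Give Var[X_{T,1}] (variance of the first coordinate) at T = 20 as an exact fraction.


Outcome values over d=0..3: [1, -1, 0, 0]
Σy = 0, Σy² = 2, M = 4
μ = 0/4 = 0,  σ² = 2/4 − (0)² = 1/2
Independent increments: Var[X_20] = 20·σ² = 20·(1/2) = 10

10


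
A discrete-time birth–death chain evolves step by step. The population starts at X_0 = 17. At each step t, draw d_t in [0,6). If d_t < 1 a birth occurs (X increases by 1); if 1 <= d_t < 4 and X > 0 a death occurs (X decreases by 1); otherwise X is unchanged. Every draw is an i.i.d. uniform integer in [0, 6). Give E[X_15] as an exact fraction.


12

X can drop by at most 1 per step and X_0 = 17 > T = 15, so X_t >= 17 − t >= 2 > 0 for every t <= 15: the floor at 0 (the 'and X > 0' condition) never binds. Hence X_15 = X_0 + Σ_{t<15} Y_t with i.i.d. increments Y_t = y(d_t) ∈ {+1, −1, 0}.
Outcome values over d=0..5: [1, -1, -1, -1, 0, 0]
Σy = -2, Σy² = 4, M = 6
μ = -2/6 = -1/3,  σ² = 4/6 − (-1/3)² = 5/9
E[X_15] = 17 + 15·(-1/3) = 12


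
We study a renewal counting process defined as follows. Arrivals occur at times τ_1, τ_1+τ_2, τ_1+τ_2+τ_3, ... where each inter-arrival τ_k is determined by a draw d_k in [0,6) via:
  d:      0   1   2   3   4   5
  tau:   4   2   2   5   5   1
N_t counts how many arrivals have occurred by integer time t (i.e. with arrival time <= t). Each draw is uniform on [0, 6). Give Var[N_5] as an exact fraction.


Inter-arrival values over d=0..5: [4, 2, 2, 5, 5, 1]
Each d has probability 1/6, so the pmf of τ is: f(1) = 1/6, f(2) = 1/3, f(4) = 1/6, f(5) = 1/3
Let p_n(j) = P(N_n = j), with p_0 = [1]. Condition on τ_1: p_n(0) = P(τ > n), and for j >= 1, p_n(j) = Σ_{k<=n} f(k)·p_{n−k}(j−1)
p_1 = [5/6, 1/6]  (j = 0..1)
p_2 = [1/2, 17/36, 1/36]  (j = 0..2)
p_3 = [1/2, 13/36, 29/216, 1/216]  (j = 0..3)
p_4 = [1/3, 5/12, 47/216, 41/1296, 1/1296]  (j = 0..4)
p_5 = [0, 25/36, 47/216, 35/432, 53/7776, 1/7776]  (j = 0..5)
E[N_5] = Σ j·p_5(j) = 10891/7776;  E[N_5²] = Σ j²·p_5(j) = 77/32
Var[N_5] = 77/32 − (10891/7776)² = 26882855/60466176

26882855/60466176


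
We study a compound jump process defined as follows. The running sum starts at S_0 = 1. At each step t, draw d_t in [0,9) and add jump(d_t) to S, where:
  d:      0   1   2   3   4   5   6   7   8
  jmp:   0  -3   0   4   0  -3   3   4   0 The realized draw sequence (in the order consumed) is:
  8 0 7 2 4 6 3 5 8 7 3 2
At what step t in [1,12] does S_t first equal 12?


t=0: S=1, d=8, jump=0, S_1=1
t=1: S=1, d=0, jump=0, S_2=1
t=2: S=1, d=7, jump=4, S_3=5
t=3: S=5, d=2, jump=0, S_4=5
t=4: S=5, d=4, jump=0, S_5=5
t=5: S=5, d=6, jump=3, S_6=8
t=6: S=8, d=3, jump=4, S_7=12
t=7: S=12, d=5, jump=-3, S_8=9
t=8: S=9, d=8, jump=0, S_9=9
t=9: S=9, d=7, jump=4, S_10=13
t=10: S=13, d=3, jump=4, S_11=17
t=11: S=17, d=2, jump=0, S_12=17

7


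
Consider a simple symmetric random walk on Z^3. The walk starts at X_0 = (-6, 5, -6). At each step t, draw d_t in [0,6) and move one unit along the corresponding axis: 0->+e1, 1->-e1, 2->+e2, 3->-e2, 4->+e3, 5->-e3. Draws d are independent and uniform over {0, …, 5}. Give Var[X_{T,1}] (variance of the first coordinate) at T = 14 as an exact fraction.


Outcome values over d=0..5: [1, -1, 0, 0, 0, 0]
Σy = 0, Σy² = 2, M = 6
μ = 0/6 = 0,  σ² = 2/6 − (0)² = 1/3
Independent increments: Var[X_14] = 14·σ² = 14·(1/3) = 14/3

14/3


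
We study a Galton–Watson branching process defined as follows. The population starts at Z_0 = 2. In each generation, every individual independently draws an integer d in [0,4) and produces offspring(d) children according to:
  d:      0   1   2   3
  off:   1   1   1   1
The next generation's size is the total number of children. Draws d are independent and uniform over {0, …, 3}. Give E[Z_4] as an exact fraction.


2

Outcome values over d=0..3: [1, 1, 1, 1]
Σy = 4, Σy² = 4, M = 4
μ = 4/4 = 1,  σ² = 4/4 − (1)² = 0
E[Z_0] = 2
E[Z_1] = 1·E[Z_0] = 2
E[Z_2] = 1·E[Z_1] = 2
E[Z_3] = 1·E[Z_2] = 2
E[Z_4] = 1·E[Z_3] = 2


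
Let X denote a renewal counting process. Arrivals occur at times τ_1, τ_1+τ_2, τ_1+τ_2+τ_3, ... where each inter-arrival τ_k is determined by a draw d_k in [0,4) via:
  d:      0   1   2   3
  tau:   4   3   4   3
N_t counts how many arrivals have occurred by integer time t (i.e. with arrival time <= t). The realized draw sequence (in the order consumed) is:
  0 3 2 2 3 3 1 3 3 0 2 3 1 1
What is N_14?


3

draw d_1=0: τ_1=4, arrival time A_1=4
draw d_2=3: τ_2=3, arrival time A_2=7
draw d_3=2: τ_3=4, arrival time A_3=11
draw d_4=2: τ_4=4, arrival time A_4=15
draw d_5=3: τ_5=3, arrival time A_5=18
draw d_6=3: τ_6=3, arrival time A_6=21
draw d_7=1: τ_7=3, arrival time A_7=24
draw d_8=3: τ_8=3, arrival time A_8=27
draw d_9=3: τ_9=3, arrival time A_9=30
draw d_10=0: τ_10=4, arrival time A_10=34
draw d_11=2: τ_11=4, arrival time A_11=38
draw d_12=3: τ_12=3, arrival time A_12=41
draw d_13=1: τ_13=3, arrival time A_13=44
draw d_14=1: τ_14=3, arrival time A_14=47
N_t over t=0..14: 0:0 1:0 2:0 3:0 4:1 5:1 6:1 7:2 8:2 9:2 10:2 11:3 12:3 13:3 14:3


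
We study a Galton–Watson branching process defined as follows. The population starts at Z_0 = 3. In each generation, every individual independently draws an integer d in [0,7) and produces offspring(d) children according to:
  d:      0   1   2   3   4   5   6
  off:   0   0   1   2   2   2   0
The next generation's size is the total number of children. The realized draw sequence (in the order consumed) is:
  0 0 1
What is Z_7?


0

gen 0: Z_0=3, draws=[0, 0, 1], offspring=[0, 0, 0], Z_1=0
gen 1: Z_1=0, draws=[], offspring=[], Z_2=0
gen 2: Z_2=0, draws=[], offspring=[], Z_3=0
gen 3: Z_3=0, draws=[], offspring=[], Z_4=0
gen 4: Z_4=0, draws=[], offspring=[], Z_5=0
gen 5: Z_5=0, draws=[], offspring=[], Z_6=0
gen 6: Z_6=0, draws=[], offspring=[], Z_7=0


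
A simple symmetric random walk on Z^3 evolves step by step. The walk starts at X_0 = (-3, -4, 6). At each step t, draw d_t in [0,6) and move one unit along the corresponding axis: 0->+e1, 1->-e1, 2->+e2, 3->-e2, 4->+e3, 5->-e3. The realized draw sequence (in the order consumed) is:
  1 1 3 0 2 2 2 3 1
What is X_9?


(-5, -3, 6)

t=0: X=(-3, -4, 6), d=1 → -e1, X_1=(-4, -4, 6)
t=1: X=(-4, -4, 6), d=1 → -e1, X_2=(-5, -4, 6)
t=2: X=(-5, -4, 6), d=3 → -e2, X_3=(-5, -5, 6)
t=3: X=(-5, -5, 6), d=0 → +e1, X_4=(-4, -5, 6)
t=4: X=(-4, -5, 6), d=2 → +e2, X_5=(-4, -4, 6)
t=5: X=(-4, -4, 6), d=2 → +e2, X_6=(-4, -3, 6)
t=6: X=(-4, -3, 6), d=2 → +e2, X_7=(-4, -2, 6)
t=7: X=(-4, -2, 6), d=3 → -e2, X_8=(-4, -3, 6)
t=8: X=(-4, -3, 6), d=1 → -e1, X_9=(-5, -3, 6)


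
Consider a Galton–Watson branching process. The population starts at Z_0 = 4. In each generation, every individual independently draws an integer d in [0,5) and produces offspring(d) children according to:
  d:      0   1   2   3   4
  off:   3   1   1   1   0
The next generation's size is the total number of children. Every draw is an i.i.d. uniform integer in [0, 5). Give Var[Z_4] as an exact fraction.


Outcome values over d=0..4: [3, 1, 1, 1, 0]
Σy = 6, Σy² = 12, M = 5
μ = 6/5 = 6/5,  σ² = 12/5 − (6/5)² = 24/25
V_0 = 0, E_0 = 4
V_1 = 24/25·E_0 + (6/5)²·V_0 = 96/25;  E_1 = 24/5
V_2 = 24/25·E_1 + (6/5)²·V_1 = 6336/625;  E_2 = 144/25
V_3 = 24/25·E_2 + (6/5)²·V_2 = 314496/15625;  E_3 = 864/125
V_4 = 24/25·E_3 + (6/5)²·V_3 = 13913856/390625;  E_4 = 5184/625

13913856/390625


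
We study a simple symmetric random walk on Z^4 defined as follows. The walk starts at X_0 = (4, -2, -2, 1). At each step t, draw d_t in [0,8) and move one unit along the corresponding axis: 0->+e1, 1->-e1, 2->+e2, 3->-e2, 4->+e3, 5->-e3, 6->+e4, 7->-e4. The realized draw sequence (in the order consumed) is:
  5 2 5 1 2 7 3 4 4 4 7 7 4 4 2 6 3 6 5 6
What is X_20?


t=0: X=(4, -2, -2, 1), d=5 → -e3, X_1=(4, -2, -3, 1)
t=1: X=(4, -2, -3, 1), d=2 → +e2, X_2=(4, -1, -3, 1)
t=2: X=(4, -1, -3, 1), d=5 → -e3, X_3=(4, -1, -4, 1)
t=3: X=(4, -1, -4, 1), d=1 → -e1, X_4=(3, -1, -4, 1)
t=4: X=(3, -1, -4, 1), d=2 → +e2, X_5=(3, 0, -4, 1)
t=5: X=(3, 0, -4, 1), d=7 → -e4, X_6=(3, 0, -4, 0)
t=6: X=(3, 0, -4, 0), d=3 → -e2, X_7=(3, -1, -4, 0)
t=7: X=(3, -1, -4, 0), d=4 → +e3, X_8=(3, -1, -3, 0)
t=8: X=(3, -1, -3, 0), d=4 → +e3, X_9=(3, -1, -2, 0)
t=9: X=(3, -1, -2, 0), d=4 → +e3, X_10=(3, -1, -1, 0)
t=10: X=(3, -1, -1, 0), d=7 → -e4, X_11=(3, -1, -1, -1)
t=11: X=(3, -1, -1, -1), d=7 → -e4, X_12=(3, -1, -1, -2)
t=12: X=(3, -1, -1, -2), d=4 → +e3, X_13=(3, -1, 0, -2)
t=13: X=(3, -1, 0, -2), d=4 → +e3, X_14=(3, -1, 1, -2)
t=14: X=(3, -1, 1, -2), d=2 → +e2, X_15=(3, 0, 1, -2)
t=15: X=(3, 0, 1, -2), d=6 → +e4, X_16=(3, 0, 1, -1)
t=16: X=(3, 0, 1, -1), d=3 → -e2, X_17=(3, -1, 1, -1)
t=17: X=(3, -1, 1, -1), d=6 → +e4, X_18=(3, -1, 1, 0)
t=18: X=(3, -1, 1, 0), d=5 → -e3, X_19=(3, -1, 0, 0)
t=19: X=(3, -1, 0, 0), d=6 → +e4, X_20=(3, -1, 0, 1)

(3, -1, 0, 1)


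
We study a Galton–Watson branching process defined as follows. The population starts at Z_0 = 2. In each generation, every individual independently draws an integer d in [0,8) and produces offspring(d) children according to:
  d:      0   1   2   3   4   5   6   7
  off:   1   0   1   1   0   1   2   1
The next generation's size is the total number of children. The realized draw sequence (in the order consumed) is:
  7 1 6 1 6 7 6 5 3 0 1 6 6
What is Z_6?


4

gen 0: Z_0=2, draws=[7, 1], offspring=[1, 0], Z_1=1
gen 1: Z_1=1, draws=[6], offspring=[2], Z_2=2
gen 2: Z_2=2, draws=[1, 6], offspring=[0, 2], Z_3=2
gen 3: Z_3=2, draws=[7, 6], offspring=[1, 2], Z_4=3
gen 4: Z_4=3, draws=[5, 3, 0], offspring=[1, 1, 1], Z_5=3
gen 5: Z_5=3, draws=[1, 6, 6], offspring=[0, 2, 2], Z_6=4


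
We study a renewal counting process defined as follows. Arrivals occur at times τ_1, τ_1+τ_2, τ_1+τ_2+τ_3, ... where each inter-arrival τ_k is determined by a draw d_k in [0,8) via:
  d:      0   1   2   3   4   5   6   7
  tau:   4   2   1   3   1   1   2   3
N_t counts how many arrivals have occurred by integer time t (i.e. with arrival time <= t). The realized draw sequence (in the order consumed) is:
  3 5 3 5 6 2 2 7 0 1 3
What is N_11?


draw d_1=3: τ_1=3, arrival time A_1=3
draw d_2=5: τ_2=1, arrival time A_2=4
draw d_3=3: τ_3=3, arrival time A_3=7
draw d_4=5: τ_4=1, arrival time A_4=8
draw d_5=6: τ_5=2, arrival time A_5=10
draw d_6=2: τ_6=1, arrival time A_6=11
draw d_7=2: τ_7=1, arrival time A_7=12
draw d_8=7: τ_8=3, arrival time A_8=15
draw d_9=0: τ_9=4, arrival time A_9=19
draw d_10=1: τ_10=2, arrival time A_10=21
draw d_11=3: τ_11=3, arrival time A_11=24
N_t over t=0..11: 0:0 1:0 2:0 3:1 4:2 5:2 6:2 7:3 8:4 9:4 10:5 11:6

6


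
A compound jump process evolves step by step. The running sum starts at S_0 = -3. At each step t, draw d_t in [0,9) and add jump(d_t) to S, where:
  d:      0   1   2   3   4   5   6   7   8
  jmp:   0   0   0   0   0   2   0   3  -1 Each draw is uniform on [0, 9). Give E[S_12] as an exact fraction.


7/3

Outcome values over d=0..8: [0, 0, 0, 0, 0, 2, 0, 3, -1]
Σy = 4, Σy² = 14, M = 9
μ = 4/9 = 4/9,  σ² = 14/9 − (4/9)² = 110/81
E[S_12] = -3 + 12·(4/9) = 7/3


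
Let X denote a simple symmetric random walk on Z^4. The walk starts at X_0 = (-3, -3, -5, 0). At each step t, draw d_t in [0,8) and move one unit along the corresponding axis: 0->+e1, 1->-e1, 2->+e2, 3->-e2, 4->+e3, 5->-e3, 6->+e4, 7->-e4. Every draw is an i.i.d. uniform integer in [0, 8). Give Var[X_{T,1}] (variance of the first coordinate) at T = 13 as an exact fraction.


13/4

Outcome values over d=0..7: [1, -1, 0, 0, 0, 0, 0, 0]
Σy = 0, Σy² = 2, M = 8
μ = 0/8 = 0,  σ² = 2/8 − (0)² = 1/4
Independent increments: Var[X_13] = 13·σ² = 13·(1/4) = 13/4


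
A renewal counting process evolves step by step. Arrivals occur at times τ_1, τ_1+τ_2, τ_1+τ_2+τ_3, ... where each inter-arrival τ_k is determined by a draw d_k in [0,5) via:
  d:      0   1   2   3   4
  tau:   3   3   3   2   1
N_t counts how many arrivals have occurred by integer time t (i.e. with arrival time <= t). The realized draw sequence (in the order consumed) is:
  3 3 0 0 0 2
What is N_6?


draw d_1=3: τ_1=2, arrival time A_1=2
draw d_2=3: τ_2=2, arrival time A_2=4
draw d_3=0: τ_3=3, arrival time A_3=7
draw d_4=0: τ_4=3, arrival time A_4=10
draw d_5=0: τ_5=3, arrival time A_5=13
draw d_6=2: τ_6=3, arrival time A_6=16
N_t over t=0..6: 0:0 1:0 2:1 3:1 4:2 5:2 6:2

2


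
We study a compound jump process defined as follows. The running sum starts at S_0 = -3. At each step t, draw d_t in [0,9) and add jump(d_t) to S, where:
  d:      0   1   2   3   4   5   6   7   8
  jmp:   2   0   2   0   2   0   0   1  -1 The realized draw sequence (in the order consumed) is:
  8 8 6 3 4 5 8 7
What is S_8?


t=0: S=-3, d=8, jump=-1, S_1=-4
t=1: S=-4, d=8, jump=-1, S_2=-5
t=2: S=-5, d=6, jump=0, S_3=-5
t=3: S=-5, d=3, jump=0, S_4=-5
t=4: S=-5, d=4, jump=2, S_5=-3
t=5: S=-3, d=5, jump=0, S_6=-3
t=6: S=-3, d=8, jump=-1, S_7=-4
t=7: S=-4, d=7, jump=1, S_8=-3

-3


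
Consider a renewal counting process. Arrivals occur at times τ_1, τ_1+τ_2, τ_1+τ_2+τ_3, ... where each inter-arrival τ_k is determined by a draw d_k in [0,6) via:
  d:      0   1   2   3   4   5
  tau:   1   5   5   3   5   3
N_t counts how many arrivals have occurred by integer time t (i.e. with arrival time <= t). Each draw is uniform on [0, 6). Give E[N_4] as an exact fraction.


Inter-arrival values over d=0..5: [1, 5, 5, 3, 5, 3]
Each d has probability 1/6, so the pmf of τ is: f(1) = 1/6, f(3) = 1/3, f(5) = 1/2
Renewal equation for m(n) = E[N_n]: condition on τ_1 = k (if k <= n, one arrival plus a fresh copy on the remaining n−k steps): m(n) = F(n) + Σ_{k<=n} f(k)·m(n−k), where F(n) = P(τ <= n) and m(0) = 0
m(1) = F(1) = 1/6
m(2) = F(2) + f(1)·m(1) = 1/6 + 1/6·1/6 = 7/36
m(3) = F(3) + f(1)·m(2) = 1/2 + 1/6·7/36 = 115/216
m(4) = F(4) + f(1)·m(3) + f(3)·m(1) = 1/2 + 1/6·115/216 + 1/3·1/6 = 835/1296
E[N_4] = m(4) = 835/1296

835/1296


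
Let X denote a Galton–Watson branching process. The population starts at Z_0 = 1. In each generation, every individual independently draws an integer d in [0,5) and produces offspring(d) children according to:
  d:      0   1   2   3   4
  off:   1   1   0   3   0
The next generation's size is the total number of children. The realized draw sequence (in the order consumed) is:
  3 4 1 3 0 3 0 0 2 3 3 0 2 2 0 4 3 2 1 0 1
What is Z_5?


gen 0: Z_0=1, draws=[3], offspring=[3], Z_1=3
gen 1: Z_1=3, draws=[4, 1, 3], offspring=[0, 1, 3], Z_2=4
gen 2: Z_2=4, draws=[0, 3, 0, 0], offspring=[1, 3, 1, 1], Z_3=6
gen 3: Z_3=6, draws=[2, 3, 3, 0, 2, 2], offspring=[0, 3, 3, 1, 0, 0], Z_4=7
gen 4: Z_4=7, draws=[0, 4, 3, 2, 1, 0, 1], offspring=[1, 0, 3, 0, 1, 1, 1], Z_5=7

7


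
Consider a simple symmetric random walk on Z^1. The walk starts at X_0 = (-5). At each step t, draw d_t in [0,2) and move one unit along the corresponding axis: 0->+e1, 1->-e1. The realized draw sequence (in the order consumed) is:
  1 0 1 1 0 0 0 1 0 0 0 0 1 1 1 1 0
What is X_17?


t=0: X=(-5), d=1 → -e1, X_1=(-6)
t=1: X=(-6), d=0 → +e1, X_2=(-5)
t=2: X=(-5), d=1 → -e1, X_3=(-6)
t=3: X=(-6), d=1 → -e1, X_4=(-7)
t=4: X=(-7), d=0 → +e1, X_5=(-6)
t=5: X=(-6), d=0 → +e1, X_6=(-5)
t=6: X=(-5), d=0 → +e1, X_7=(-4)
t=7: X=(-4), d=1 → -e1, X_8=(-5)
t=8: X=(-5), d=0 → +e1, X_9=(-4)
t=9: X=(-4), d=0 → +e1, X_10=(-3)
t=10: X=(-3), d=0 → +e1, X_11=(-2)
t=11: X=(-2), d=0 → +e1, X_12=(-1)
t=12: X=(-1), d=1 → -e1, X_13=(-2)
t=13: X=(-2), d=1 → -e1, X_14=(-3)
t=14: X=(-3), d=1 → -e1, X_15=(-4)
t=15: X=(-4), d=1 → -e1, X_16=(-5)
t=16: X=(-5), d=0 → +e1, X_17=(-4)

(-4)


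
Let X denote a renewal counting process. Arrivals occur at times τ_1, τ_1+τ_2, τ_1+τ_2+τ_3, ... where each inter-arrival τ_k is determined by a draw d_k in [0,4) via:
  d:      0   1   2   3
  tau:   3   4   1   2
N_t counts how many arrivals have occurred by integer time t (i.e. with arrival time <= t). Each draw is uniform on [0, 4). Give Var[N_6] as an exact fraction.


11254191/16777216

Inter-arrival values over d=0..3: [3, 4, 1, 2]
Each d has probability 1/4, so the pmf of τ is: f(1) = 1/4, f(2) = 1/4, f(3) = 1/4, f(4) = 1/4
Let p_n(j) = P(N_n = j), with p_0 = [1]. Condition on τ_1: p_n(0) = P(τ > n), and for j >= 1, p_n(j) = Σ_{k<=n} f(k)·p_{n−k}(j−1)
p_1 = [3/4, 1/4]  (j = 0..1)
p_2 = [1/2, 7/16, 1/16]  (j = 0..2)
p_3 = [1/4, 9/16, 11/64, 1/64]  (j = 0..3)
p_4 = [0, 5/8, 5/16, 15/256, 1/256]  (j = 0..4)
p_5 = [0, 3/8, 15/32, 35/256, 19/1024, 1/1024]  (j = 0..5)
p_6 = [0, 3/16, 1/2, 65/256, 27/512, 23/4096, 1/4096]  (j = 0..6)
E[N_6] = Σ j·p_6(j) = 8969/4096;  E[N_6²] = Σ j²·p_6(j) = 22387/4096
Var[N_6] = 22387/4096 − (8969/4096)² = 11254191/16777216


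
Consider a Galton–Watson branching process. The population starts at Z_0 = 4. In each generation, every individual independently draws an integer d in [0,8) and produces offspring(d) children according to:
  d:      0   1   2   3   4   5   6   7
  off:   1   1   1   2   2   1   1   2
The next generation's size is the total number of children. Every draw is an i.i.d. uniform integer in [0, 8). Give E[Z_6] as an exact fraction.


1771561/65536

Outcome values over d=0..7: [1, 1, 1, 2, 2, 1, 1, 2]
Σy = 11, Σy² = 17, M = 8
μ = 11/8 = 11/8,  σ² = 17/8 − (11/8)² = 15/64
E[Z_0] = 4
E[Z_1] = 11/8·E[Z_0] = 11/2
E[Z_2] = 11/8·E[Z_1] = 121/16
E[Z_3] = 11/8·E[Z_2] = 1331/128
E[Z_4] = 11/8·E[Z_3] = 14641/1024
E[Z_5] = 11/8·E[Z_4] = 161051/8192
E[Z_6] = 11/8·E[Z_5] = 1771561/65536


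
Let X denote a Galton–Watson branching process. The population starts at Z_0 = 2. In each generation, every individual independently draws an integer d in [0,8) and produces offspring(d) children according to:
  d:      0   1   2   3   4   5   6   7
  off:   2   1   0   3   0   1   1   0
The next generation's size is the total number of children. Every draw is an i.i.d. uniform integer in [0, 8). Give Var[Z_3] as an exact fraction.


Outcome values over d=0..7: [2, 1, 0, 3, 0, 1, 1, 0]
Σy = 8, Σy² = 16, M = 8
μ = 8/8 = 1,  σ² = 16/8 − (1)² = 1
V_0 = 0, E_0 = 2
V_1 = 1·E_0 + (1)²·V_0 = 2;  E_1 = 2
V_2 = 1·E_1 + (1)²·V_1 = 4;  E_2 = 2
V_3 = 1·E_2 + (1)²·V_2 = 6;  E_3 = 2

6
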